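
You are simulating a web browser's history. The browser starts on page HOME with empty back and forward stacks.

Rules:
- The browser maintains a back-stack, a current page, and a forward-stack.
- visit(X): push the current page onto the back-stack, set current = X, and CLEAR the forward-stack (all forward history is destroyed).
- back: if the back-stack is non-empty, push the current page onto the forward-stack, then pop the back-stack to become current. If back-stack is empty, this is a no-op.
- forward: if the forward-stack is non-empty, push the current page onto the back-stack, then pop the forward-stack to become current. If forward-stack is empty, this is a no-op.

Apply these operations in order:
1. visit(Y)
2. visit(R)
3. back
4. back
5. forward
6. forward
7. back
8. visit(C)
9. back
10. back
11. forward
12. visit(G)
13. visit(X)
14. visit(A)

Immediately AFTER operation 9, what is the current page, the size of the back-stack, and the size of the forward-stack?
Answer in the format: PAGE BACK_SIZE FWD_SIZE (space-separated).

After 1 (visit(Y)): cur=Y back=1 fwd=0
After 2 (visit(R)): cur=R back=2 fwd=0
After 3 (back): cur=Y back=1 fwd=1
After 4 (back): cur=HOME back=0 fwd=2
After 5 (forward): cur=Y back=1 fwd=1
After 6 (forward): cur=R back=2 fwd=0
After 7 (back): cur=Y back=1 fwd=1
After 8 (visit(C)): cur=C back=2 fwd=0
After 9 (back): cur=Y back=1 fwd=1

Y 1 1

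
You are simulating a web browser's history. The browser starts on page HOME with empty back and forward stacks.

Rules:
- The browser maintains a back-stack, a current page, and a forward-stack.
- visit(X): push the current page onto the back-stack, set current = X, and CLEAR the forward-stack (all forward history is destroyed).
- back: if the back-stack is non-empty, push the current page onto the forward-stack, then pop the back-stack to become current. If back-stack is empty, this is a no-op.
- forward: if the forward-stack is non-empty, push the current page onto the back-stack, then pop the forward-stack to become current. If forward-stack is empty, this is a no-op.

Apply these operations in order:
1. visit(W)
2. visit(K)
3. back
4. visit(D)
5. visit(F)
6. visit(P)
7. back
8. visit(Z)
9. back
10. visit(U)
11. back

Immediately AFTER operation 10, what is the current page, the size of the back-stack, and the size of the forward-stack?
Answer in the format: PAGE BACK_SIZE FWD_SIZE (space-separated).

After 1 (visit(W)): cur=W back=1 fwd=0
After 2 (visit(K)): cur=K back=2 fwd=0
After 3 (back): cur=W back=1 fwd=1
After 4 (visit(D)): cur=D back=2 fwd=0
After 5 (visit(F)): cur=F back=3 fwd=0
After 6 (visit(P)): cur=P back=4 fwd=0
After 7 (back): cur=F back=3 fwd=1
After 8 (visit(Z)): cur=Z back=4 fwd=0
After 9 (back): cur=F back=3 fwd=1
After 10 (visit(U)): cur=U back=4 fwd=0

U 4 0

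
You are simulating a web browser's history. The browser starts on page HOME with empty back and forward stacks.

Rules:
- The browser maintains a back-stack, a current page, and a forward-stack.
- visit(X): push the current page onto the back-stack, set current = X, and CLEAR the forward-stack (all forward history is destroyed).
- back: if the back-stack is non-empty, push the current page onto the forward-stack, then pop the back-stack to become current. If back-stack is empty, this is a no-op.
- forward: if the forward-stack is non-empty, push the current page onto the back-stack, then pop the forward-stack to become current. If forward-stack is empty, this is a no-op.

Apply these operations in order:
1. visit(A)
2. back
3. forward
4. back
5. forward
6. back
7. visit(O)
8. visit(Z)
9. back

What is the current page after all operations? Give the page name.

Answer: O

Derivation:
After 1 (visit(A)): cur=A back=1 fwd=0
After 2 (back): cur=HOME back=0 fwd=1
After 3 (forward): cur=A back=1 fwd=0
After 4 (back): cur=HOME back=0 fwd=1
After 5 (forward): cur=A back=1 fwd=0
After 6 (back): cur=HOME back=0 fwd=1
After 7 (visit(O)): cur=O back=1 fwd=0
After 8 (visit(Z)): cur=Z back=2 fwd=0
After 9 (back): cur=O back=1 fwd=1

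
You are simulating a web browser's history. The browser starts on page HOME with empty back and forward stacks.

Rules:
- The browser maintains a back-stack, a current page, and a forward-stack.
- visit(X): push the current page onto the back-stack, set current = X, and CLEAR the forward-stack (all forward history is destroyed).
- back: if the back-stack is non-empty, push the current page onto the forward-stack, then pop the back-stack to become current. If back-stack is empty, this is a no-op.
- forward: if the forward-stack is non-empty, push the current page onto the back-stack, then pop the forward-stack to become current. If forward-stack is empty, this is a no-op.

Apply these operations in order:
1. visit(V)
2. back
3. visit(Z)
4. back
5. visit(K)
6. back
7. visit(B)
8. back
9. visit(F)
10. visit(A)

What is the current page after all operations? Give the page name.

After 1 (visit(V)): cur=V back=1 fwd=0
After 2 (back): cur=HOME back=0 fwd=1
After 3 (visit(Z)): cur=Z back=1 fwd=0
After 4 (back): cur=HOME back=0 fwd=1
After 5 (visit(K)): cur=K back=1 fwd=0
After 6 (back): cur=HOME back=0 fwd=1
After 7 (visit(B)): cur=B back=1 fwd=0
After 8 (back): cur=HOME back=0 fwd=1
After 9 (visit(F)): cur=F back=1 fwd=0
After 10 (visit(A)): cur=A back=2 fwd=0

Answer: A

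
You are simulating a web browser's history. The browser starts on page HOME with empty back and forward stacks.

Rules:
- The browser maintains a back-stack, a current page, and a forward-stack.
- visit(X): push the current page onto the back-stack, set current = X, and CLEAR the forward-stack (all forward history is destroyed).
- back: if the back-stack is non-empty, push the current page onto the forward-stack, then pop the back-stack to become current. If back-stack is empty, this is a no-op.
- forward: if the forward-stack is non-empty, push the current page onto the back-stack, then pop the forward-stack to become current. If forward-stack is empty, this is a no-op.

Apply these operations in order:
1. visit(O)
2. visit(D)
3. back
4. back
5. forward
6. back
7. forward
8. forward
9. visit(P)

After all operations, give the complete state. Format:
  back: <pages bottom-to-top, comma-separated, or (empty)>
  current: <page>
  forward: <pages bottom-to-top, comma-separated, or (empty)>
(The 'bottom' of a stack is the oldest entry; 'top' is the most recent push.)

After 1 (visit(O)): cur=O back=1 fwd=0
After 2 (visit(D)): cur=D back=2 fwd=0
After 3 (back): cur=O back=1 fwd=1
After 4 (back): cur=HOME back=0 fwd=2
After 5 (forward): cur=O back=1 fwd=1
After 6 (back): cur=HOME back=0 fwd=2
After 7 (forward): cur=O back=1 fwd=1
After 8 (forward): cur=D back=2 fwd=0
After 9 (visit(P)): cur=P back=3 fwd=0

Answer: back: HOME,O,D
current: P
forward: (empty)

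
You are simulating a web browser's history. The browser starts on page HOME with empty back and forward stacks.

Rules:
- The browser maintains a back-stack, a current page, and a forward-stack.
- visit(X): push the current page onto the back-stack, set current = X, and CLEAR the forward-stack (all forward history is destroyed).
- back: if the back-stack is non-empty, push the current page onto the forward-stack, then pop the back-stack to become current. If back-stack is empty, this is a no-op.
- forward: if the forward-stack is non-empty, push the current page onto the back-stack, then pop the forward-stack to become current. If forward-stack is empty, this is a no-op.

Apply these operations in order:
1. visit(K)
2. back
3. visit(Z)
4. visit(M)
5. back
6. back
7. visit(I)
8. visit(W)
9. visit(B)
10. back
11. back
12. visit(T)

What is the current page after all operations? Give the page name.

Answer: T

Derivation:
After 1 (visit(K)): cur=K back=1 fwd=0
After 2 (back): cur=HOME back=0 fwd=1
After 3 (visit(Z)): cur=Z back=1 fwd=0
After 4 (visit(M)): cur=M back=2 fwd=0
After 5 (back): cur=Z back=1 fwd=1
After 6 (back): cur=HOME back=0 fwd=2
After 7 (visit(I)): cur=I back=1 fwd=0
After 8 (visit(W)): cur=W back=2 fwd=0
After 9 (visit(B)): cur=B back=3 fwd=0
After 10 (back): cur=W back=2 fwd=1
After 11 (back): cur=I back=1 fwd=2
After 12 (visit(T)): cur=T back=2 fwd=0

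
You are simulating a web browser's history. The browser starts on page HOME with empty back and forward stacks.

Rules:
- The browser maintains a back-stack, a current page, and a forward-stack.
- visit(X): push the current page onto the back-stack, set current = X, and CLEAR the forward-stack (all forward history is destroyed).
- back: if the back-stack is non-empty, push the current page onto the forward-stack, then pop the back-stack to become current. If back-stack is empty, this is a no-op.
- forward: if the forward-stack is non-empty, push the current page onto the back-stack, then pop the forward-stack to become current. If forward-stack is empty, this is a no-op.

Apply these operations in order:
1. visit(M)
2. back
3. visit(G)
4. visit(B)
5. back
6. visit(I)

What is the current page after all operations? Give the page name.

After 1 (visit(M)): cur=M back=1 fwd=0
After 2 (back): cur=HOME back=0 fwd=1
After 3 (visit(G)): cur=G back=1 fwd=0
After 4 (visit(B)): cur=B back=2 fwd=0
After 5 (back): cur=G back=1 fwd=1
After 6 (visit(I)): cur=I back=2 fwd=0

Answer: I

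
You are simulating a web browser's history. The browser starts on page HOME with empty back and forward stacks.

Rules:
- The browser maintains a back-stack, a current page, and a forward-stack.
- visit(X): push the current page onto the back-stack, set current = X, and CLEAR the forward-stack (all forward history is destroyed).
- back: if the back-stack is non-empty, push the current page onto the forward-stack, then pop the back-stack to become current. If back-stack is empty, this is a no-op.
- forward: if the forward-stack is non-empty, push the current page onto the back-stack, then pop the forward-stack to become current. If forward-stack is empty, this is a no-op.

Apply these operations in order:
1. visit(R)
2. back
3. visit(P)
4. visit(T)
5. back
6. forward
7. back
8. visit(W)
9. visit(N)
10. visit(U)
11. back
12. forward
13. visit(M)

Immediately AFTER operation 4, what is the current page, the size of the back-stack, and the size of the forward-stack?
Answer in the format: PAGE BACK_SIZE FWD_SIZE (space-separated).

After 1 (visit(R)): cur=R back=1 fwd=0
After 2 (back): cur=HOME back=0 fwd=1
After 3 (visit(P)): cur=P back=1 fwd=0
After 4 (visit(T)): cur=T back=2 fwd=0

T 2 0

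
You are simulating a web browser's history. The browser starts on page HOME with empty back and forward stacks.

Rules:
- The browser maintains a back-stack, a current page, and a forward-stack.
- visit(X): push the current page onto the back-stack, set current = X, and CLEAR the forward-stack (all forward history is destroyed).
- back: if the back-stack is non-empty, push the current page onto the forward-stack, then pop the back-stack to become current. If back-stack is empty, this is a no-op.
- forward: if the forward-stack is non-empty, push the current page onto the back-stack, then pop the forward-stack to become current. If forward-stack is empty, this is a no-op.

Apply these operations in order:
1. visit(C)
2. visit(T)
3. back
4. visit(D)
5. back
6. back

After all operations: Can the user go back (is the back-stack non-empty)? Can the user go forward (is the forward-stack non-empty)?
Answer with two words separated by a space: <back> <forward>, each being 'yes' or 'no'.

Answer: no yes

Derivation:
After 1 (visit(C)): cur=C back=1 fwd=0
After 2 (visit(T)): cur=T back=2 fwd=0
After 3 (back): cur=C back=1 fwd=1
After 4 (visit(D)): cur=D back=2 fwd=0
After 5 (back): cur=C back=1 fwd=1
After 6 (back): cur=HOME back=0 fwd=2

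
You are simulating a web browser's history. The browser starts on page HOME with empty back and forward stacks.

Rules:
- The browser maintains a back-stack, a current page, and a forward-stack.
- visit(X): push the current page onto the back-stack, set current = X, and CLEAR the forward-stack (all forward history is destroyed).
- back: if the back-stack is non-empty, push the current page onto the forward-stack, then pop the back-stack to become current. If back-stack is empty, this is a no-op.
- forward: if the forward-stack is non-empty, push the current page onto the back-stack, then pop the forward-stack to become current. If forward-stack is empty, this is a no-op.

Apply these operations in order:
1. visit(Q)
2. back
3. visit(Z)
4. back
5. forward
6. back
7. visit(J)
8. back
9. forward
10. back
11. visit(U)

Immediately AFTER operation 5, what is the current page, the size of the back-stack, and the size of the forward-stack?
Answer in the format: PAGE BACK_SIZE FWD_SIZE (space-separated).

After 1 (visit(Q)): cur=Q back=1 fwd=0
After 2 (back): cur=HOME back=0 fwd=1
After 3 (visit(Z)): cur=Z back=1 fwd=0
After 4 (back): cur=HOME back=0 fwd=1
After 5 (forward): cur=Z back=1 fwd=0

Z 1 0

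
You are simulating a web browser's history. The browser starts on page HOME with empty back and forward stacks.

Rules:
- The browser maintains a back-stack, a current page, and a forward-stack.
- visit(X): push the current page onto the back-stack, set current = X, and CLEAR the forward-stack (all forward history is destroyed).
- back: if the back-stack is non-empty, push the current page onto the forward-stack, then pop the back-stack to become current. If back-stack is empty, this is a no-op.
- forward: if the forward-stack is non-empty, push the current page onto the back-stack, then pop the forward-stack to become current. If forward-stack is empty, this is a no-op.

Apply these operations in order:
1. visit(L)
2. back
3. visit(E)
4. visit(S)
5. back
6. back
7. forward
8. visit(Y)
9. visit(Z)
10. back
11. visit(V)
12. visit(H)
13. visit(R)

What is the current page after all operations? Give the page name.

After 1 (visit(L)): cur=L back=1 fwd=0
After 2 (back): cur=HOME back=0 fwd=1
After 3 (visit(E)): cur=E back=1 fwd=0
After 4 (visit(S)): cur=S back=2 fwd=0
After 5 (back): cur=E back=1 fwd=1
After 6 (back): cur=HOME back=0 fwd=2
After 7 (forward): cur=E back=1 fwd=1
After 8 (visit(Y)): cur=Y back=2 fwd=0
After 9 (visit(Z)): cur=Z back=3 fwd=0
After 10 (back): cur=Y back=2 fwd=1
After 11 (visit(V)): cur=V back=3 fwd=0
After 12 (visit(H)): cur=H back=4 fwd=0
After 13 (visit(R)): cur=R back=5 fwd=0

Answer: R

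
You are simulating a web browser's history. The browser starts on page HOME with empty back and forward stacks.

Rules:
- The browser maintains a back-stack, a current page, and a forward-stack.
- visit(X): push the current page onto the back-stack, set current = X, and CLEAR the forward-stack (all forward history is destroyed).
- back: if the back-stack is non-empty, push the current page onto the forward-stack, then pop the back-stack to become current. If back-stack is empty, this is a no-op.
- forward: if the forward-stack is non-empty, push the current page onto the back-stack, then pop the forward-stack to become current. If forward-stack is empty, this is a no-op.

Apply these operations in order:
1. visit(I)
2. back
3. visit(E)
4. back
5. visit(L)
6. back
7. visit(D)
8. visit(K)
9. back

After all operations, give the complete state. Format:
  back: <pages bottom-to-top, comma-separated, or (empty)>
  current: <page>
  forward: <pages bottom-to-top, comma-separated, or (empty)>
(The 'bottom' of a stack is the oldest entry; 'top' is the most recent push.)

After 1 (visit(I)): cur=I back=1 fwd=0
After 2 (back): cur=HOME back=0 fwd=1
After 3 (visit(E)): cur=E back=1 fwd=0
After 4 (back): cur=HOME back=0 fwd=1
After 5 (visit(L)): cur=L back=1 fwd=0
After 6 (back): cur=HOME back=0 fwd=1
After 7 (visit(D)): cur=D back=1 fwd=0
After 8 (visit(K)): cur=K back=2 fwd=0
After 9 (back): cur=D back=1 fwd=1

Answer: back: HOME
current: D
forward: K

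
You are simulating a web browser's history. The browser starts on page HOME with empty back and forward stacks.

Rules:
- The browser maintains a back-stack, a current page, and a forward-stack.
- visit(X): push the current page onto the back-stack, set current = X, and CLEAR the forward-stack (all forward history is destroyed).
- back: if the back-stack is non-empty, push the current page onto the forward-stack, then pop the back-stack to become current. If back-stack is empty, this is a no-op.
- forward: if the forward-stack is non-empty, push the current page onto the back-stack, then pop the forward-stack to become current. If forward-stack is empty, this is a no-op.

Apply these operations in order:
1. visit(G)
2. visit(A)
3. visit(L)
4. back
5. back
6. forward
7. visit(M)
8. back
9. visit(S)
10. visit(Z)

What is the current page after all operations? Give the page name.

Answer: Z

Derivation:
After 1 (visit(G)): cur=G back=1 fwd=0
After 2 (visit(A)): cur=A back=2 fwd=0
After 3 (visit(L)): cur=L back=3 fwd=0
After 4 (back): cur=A back=2 fwd=1
After 5 (back): cur=G back=1 fwd=2
After 6 (forward): cur=A back=2 fwd=1
After 7 (visit(M)): cur=M back=3 fwd=0
After 8 (back): cur=A back=2 fwd=1
After 9 (visit(S)): cur=S back=3 fwd=0
After 10 (visit(Z)): cur=Z back=4 fwd=0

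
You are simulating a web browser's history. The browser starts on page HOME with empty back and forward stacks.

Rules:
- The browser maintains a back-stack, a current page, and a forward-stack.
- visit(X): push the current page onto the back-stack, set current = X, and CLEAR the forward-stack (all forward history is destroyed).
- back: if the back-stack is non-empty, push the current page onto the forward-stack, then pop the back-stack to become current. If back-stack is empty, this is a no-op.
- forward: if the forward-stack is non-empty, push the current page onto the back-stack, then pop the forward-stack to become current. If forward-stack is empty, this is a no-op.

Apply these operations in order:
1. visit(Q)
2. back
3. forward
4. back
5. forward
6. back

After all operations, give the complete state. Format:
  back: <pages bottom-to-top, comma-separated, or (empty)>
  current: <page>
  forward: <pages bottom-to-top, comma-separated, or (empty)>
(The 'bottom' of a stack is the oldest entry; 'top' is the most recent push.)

Answer: back: (empty)
current: HOME
forward: Q

Derivation:
After 1 (visit(Q)): cur=Q back=1 fwd=0
After 2 (back): cur=HOME back=0 fwd=1
After 3 (forward): cur=Q back=1 fwd=0
After 4 (back): cur=HOME back=0 fwd=1
After 5 (forward): cur=Q back=1 fwd=0
After 6 (back): cur=HOME back=0 fwd=1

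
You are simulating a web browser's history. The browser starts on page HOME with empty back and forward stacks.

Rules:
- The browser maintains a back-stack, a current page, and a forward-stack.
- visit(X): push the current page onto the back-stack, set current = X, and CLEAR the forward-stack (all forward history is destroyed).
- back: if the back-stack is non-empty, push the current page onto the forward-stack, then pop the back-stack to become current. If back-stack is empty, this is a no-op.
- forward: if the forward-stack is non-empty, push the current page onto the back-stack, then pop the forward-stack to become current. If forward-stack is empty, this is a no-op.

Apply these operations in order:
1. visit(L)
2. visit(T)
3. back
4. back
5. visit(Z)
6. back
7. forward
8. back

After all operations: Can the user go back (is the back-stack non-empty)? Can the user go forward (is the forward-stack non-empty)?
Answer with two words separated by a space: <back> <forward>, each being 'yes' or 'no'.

After 1 (visit(L)): cur=L back=1 fwd=0
After 2 (visit(T)): cur=T back=2 fwd=0
After 3 (back): cur=L back=1 fwd=1
After 4 (back): cur=HOME back=0 fwd=2
After 5 (visit(Z)): cur=Z back=1 fwd=0
After 6 (back): cur=HOME back=0 fwd=1
After 7 (forward): cur=Z back=1 fwd=0
After 8 (back): cur=HOME back=0 fwd=1

Answer: no yes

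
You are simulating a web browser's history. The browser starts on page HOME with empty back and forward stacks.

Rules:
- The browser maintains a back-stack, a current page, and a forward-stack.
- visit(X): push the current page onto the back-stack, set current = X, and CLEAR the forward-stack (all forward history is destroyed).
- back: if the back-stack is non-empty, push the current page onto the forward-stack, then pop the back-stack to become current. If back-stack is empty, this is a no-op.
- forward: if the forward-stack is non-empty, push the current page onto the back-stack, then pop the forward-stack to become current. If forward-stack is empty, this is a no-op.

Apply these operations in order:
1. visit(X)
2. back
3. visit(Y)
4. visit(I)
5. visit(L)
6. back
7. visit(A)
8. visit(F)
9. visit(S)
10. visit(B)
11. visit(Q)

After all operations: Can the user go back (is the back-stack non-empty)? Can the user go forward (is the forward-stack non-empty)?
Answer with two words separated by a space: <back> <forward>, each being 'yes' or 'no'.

Answer: yes no

Derivation:
After 1 (visit(X)): cur=X back=1 fwd=0
After 2 (back): cur=HOME back=0 fwd=1
After 3 (visit(Y)): cur=Y back=1 fwd=0
After 4 (visit(I)): cur=I back=2 fwd=0
After 5 (visit(L)): cur=L back=3 fwd=0
After 6 (back): cur=I back=2 fwd=1
After 7 (visit(A)): cur=A back=3 fwd=0
After 8 (visit(F)): cur=F back=4 fwd=0
After 9 (visit(S)): cur=S back=5 fwd=0
After 10 (visit(B)): cur=B back=6 fwd=0
After 11 (visit(Q)): cur=Q back=7 fwd=0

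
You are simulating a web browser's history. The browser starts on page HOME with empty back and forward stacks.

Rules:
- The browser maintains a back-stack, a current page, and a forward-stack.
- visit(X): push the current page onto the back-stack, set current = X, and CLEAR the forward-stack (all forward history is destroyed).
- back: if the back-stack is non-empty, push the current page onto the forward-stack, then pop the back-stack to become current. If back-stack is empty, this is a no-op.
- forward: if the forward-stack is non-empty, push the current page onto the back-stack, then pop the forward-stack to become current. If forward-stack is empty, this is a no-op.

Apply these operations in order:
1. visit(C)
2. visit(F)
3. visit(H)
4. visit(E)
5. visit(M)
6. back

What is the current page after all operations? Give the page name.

After 1 (visit(C)): cur=C back=1 fwd=0
After 2 (visit(F)): cur=F back=2 fwd=0
After 3 (visit(H)): cur=H back=3 fwd=0
After 4 (visit(E)): cur=E back=4 fwd=0
After 5 (visit(M)): cur=M back=5 fwd=0
After 6 (back): cur=E back=4 fwd=1

Answer: E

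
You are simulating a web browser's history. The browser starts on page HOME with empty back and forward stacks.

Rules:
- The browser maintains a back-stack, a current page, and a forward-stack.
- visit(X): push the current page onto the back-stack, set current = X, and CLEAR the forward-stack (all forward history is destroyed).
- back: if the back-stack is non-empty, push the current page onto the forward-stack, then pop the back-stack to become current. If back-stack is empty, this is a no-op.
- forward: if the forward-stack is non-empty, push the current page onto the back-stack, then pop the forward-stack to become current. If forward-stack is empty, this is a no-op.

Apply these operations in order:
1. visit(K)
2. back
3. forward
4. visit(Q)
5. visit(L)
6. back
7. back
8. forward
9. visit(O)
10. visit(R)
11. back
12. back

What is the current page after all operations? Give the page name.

Answer: Q

Derivation:
After 1 (visit(K)): cur=K back=1 fwd=0
After 2 (back): cur=HOME back=0 fwd=1
After 3 (forward): cur=K back=1 fwd=0
After 4 (visit(Q)): cur=Q back=2 fwd=0
After 5 (visit(L)): cur=L back=3 fwd=0
After 6 (back): cur=Q back=2 fwd=1
After 7 (back): cur=K back=1 fwd=2
After 8 (forward): cur=Q back=2 fwd=1
After 9 (visit(O)): cur=O back=3 fwd=0
After 10 (visit(R)): cur=R back=4 fwd=0
After 11 (back): cur=O back=3 fwd=1
After 12 (back): cur=Q back=2 fwd=2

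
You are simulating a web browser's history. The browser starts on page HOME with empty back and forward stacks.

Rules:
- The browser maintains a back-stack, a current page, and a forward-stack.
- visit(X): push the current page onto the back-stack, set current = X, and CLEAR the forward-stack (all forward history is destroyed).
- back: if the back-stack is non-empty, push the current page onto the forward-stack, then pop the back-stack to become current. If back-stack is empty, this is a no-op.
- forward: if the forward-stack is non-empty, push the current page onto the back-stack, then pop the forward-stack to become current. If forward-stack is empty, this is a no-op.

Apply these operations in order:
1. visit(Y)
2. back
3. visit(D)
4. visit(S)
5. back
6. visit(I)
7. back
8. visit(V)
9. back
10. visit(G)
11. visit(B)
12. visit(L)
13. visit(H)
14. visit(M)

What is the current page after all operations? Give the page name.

After 1 (visit(Y)): cur=Y back=1 fwd=0
After 2 (back): cur=HOME back=0 fwd=1
After 3 (visit(D)): cur=D back=1 fwd=0
After 4 (visit(S)): cur=S back=2 fwd=0
After 5 (back): cur=D back=1 fwd=1
After 6 (visit(I)): cur=I back=2 fwd=0
After 7 (back): cur=D back=1 fwd=1
After 8 (visit(V)): cur=V back=2 fwd=0
After 9 (back): cur=D back=1 fwd=1
After 10 (visit(G)): cur=G back=2 fwd=0
After 11 (visit(B)): cur=B back=3 fwd=0
After 12 (visit(L)): cur=L back=4 fwd=0
After 13 (visit(H)): cur=H back=5 fwd=0
After 14 (visit(M)): cur=M back=6 fwd=0

Answer: M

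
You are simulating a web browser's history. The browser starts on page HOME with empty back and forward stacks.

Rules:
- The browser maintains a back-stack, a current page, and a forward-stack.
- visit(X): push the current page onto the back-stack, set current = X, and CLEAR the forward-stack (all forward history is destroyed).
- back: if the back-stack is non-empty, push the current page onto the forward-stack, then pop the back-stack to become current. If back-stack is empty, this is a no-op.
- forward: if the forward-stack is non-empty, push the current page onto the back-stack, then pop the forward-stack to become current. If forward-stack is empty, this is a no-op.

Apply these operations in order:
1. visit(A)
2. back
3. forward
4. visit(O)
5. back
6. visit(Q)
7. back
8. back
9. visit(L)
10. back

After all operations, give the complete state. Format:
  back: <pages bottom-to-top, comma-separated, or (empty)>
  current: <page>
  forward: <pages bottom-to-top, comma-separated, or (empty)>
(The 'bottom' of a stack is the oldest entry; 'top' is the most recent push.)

Answer: back: (empty)
current: HOME
forward: L

Derivation:
After 1 (visit(A)): cur=A back=1 fwd=0
After 2 (back): cur=HOME back=0 fwd=1
After 3 (forward): cur=A back=1 fwd=0
After 4 (visit(O)): cur=O back=2 fwd=0
After 5 (back): cur=A back=1 fwd=1
After 6 (visit(Q)): cur=Q back=2 fwd=0
After 7 (back): cur=A back=1 fwd=1
After 8 (back): cur=HOME back=0 fwd=2
After 9 (visit(L)): cur=L back=1 fwd=0
After 10 (back): cur=HOME back=0 fwd=1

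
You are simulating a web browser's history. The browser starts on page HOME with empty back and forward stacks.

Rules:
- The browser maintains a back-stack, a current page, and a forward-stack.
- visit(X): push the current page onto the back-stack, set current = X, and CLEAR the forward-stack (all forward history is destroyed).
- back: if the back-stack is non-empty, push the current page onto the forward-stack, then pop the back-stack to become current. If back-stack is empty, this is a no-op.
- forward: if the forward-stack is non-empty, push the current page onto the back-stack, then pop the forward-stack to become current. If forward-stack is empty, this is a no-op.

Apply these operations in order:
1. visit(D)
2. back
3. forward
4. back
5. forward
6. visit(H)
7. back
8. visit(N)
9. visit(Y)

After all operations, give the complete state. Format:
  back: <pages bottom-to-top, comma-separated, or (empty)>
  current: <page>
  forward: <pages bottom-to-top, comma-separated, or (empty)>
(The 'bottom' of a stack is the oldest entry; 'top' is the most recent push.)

Answer: back: HOME,D,N
current: Y
forward: (empty)

Derivation:
After 1 (visit(D)): cur=D back=1 fwd=0
After 2 (back): cur=HOME back=0 fwd=1
After 3 (forward): cur=D back=1 fwd=0
After 4 (back): cur=HOME back=0 fwd=1
After 5 (forward): cur=D back=1 fwd=0
After 6 (visit(H)): cur=H back=2 fwd=0
After 7 (back): cur=D back=1 fwd=1
After 8 (visit(N)): cur=N back=2 fwd=0
After 9 (visit(Y)): cur=Y back=3 fwd=0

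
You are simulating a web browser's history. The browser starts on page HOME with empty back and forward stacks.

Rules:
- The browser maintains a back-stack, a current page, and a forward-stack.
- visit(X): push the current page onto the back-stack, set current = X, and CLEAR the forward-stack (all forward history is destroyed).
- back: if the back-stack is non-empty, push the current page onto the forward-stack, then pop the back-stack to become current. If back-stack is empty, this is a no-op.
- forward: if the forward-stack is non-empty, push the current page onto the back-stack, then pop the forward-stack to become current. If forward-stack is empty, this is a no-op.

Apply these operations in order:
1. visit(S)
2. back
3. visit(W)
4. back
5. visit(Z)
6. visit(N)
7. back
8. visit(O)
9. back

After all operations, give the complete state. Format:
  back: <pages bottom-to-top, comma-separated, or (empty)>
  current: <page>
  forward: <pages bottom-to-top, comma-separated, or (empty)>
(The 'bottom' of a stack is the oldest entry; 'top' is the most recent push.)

Answer: back: HOME
current: Z
forward: O

Derivation:
After 1 (visit(S)): cur=S back=1 fwd=0
After 2 (back): cur=HOME back=0 fwd=1
After 3 (visit(W)): cur=W back=1 fwd=0
After 4 (back): cur=HOME back=0 fwd=1
After 5 (visit(Z)): cur=Z back=1 fwd=0
After 6 (visit(N)): cur=N back=2 fwd=0
After 7 (back): cur=Z back=1 fwd=1
After 8 (visit(O)): cur=O back=2 fwd=0
After 9 (back): cur=Z back=1 fwd=1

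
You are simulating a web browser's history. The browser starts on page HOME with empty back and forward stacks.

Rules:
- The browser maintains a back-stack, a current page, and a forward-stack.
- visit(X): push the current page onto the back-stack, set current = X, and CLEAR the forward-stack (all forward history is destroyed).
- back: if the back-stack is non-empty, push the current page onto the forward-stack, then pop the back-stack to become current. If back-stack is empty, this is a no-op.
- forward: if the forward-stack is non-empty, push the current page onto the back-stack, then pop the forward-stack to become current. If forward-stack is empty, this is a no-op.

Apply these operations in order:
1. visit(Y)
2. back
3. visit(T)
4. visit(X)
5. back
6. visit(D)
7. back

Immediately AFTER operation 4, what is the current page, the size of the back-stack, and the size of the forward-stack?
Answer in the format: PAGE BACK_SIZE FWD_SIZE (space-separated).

After 1 (visit(Y)): cur=Y back=1 fwd=0
After 2 (back): cur=HOME back=0 fwd=1
After 3 (visit(T)): cur=T back=1 fwd=0
After 4 (visit(X)): cur=X back=2 fwd=0

X 2 0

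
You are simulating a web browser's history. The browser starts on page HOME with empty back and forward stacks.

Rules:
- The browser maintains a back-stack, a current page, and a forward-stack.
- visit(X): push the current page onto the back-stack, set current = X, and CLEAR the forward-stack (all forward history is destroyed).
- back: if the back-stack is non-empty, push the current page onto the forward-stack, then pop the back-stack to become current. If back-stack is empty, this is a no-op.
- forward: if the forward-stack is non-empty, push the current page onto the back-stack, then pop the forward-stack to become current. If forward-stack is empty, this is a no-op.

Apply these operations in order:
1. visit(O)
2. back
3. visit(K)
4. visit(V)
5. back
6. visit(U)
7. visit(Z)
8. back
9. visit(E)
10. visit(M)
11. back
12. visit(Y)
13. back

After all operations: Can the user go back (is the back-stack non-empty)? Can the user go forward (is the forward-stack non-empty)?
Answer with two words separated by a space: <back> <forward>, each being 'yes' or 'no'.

Answer: yes yes

Derivation:
After 1 (visit(O)): cur=O back=1 fwd=0
After 2 (back): cur=HOME back=0 fwd=1
After 3 (visit(K)): cur=K back=1 fwd=0
After 4 (visit(V)): cur=V back=2 fwd=0
After 5 (back): cur=K back=1 fwd=1
After 6 (visit(U)): cur=U back=2 fwd=0
After 7 (visit(Z)): cur=Z back=3 fwd=0
After 8 (back): cur=U back=2 fwd=1
After 9 (visit(E)): cur=E back=3 fwd=0
After 10 (visit(M)): cur=M back=4 fwd=0
After 11 (back): cur=E back=3 fwd=1
After 12 (visit(Y)): cur=Y back=4 fwd=0
After 13 (back): cur=E back=3 fwd=1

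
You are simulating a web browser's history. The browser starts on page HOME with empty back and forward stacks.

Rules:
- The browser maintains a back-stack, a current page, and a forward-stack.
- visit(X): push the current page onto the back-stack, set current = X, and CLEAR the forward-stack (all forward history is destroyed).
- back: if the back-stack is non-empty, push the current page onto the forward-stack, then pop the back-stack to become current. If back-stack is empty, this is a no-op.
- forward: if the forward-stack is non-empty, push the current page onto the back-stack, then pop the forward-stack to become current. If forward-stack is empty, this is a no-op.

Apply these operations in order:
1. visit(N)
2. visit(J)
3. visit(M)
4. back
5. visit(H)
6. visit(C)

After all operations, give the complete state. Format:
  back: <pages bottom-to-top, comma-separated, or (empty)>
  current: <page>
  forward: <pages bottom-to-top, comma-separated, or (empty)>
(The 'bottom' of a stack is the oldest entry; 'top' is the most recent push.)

Answer: back: HOME,N,J,H
current: C
forward: (empty)

Derivation:
After 1 (visit(N)): cur=N back=1 fwd=0
After 2 (visit(J)): cur=J back=2 fwd=0
After 3 (visit(M)): cur=M back=3 fwd=0
After 4 (back): cur=J back=2 fwd=1
After 5 (visit(H)): cur=H back=3 fwd=0
After 6 (visit(C)): cur=C back=4 fwd=0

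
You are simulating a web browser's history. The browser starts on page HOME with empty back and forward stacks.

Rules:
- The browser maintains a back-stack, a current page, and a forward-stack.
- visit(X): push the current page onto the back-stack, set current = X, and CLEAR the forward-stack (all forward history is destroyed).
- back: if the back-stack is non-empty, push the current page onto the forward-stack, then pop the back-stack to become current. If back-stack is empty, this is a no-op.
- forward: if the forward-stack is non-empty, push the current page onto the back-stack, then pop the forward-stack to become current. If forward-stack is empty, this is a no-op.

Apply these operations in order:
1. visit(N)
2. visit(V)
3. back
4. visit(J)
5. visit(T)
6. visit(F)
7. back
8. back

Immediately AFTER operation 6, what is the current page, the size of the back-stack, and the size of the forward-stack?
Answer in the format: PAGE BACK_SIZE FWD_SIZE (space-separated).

After 1 (visit(N)): cur=N back=1 fwd=0
After 2 (visit(V)): cur=V back=2 fwd=0
After 3 (back): cur=N back=1 fwd=1
After 4 (visit(J)): cur=J back=2 fwd=0
After 5 (visit(T)): cur=T back=3 fwd=0
After 6 (visit(F)): cur=F back=4 fwd=0

F 4 0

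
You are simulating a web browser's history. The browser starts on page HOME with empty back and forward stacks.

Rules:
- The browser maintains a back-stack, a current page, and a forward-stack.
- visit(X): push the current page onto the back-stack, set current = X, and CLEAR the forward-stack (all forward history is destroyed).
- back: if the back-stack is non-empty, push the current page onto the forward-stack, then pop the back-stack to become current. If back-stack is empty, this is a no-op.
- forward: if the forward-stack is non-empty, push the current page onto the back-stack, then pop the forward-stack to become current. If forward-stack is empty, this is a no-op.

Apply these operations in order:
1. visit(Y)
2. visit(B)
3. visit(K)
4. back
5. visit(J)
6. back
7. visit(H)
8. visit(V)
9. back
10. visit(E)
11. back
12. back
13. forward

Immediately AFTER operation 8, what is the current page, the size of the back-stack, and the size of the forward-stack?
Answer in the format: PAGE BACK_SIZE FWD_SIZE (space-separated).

After 1 (visit(Y)): cur=Y back=1 fwd=0
After 2 (visit(B)): cur=B back=2 fwd=0
After 3 (visit(K)): cur=K back=3 fwd=0
After 4 (back): cur=B back=2 fwd=1
After 5 (visit(J)): cur=J back=3 fwd=0
After 6 (back): cur=B back=2 fwd=1
After 7 (visit(H)): cur=H back=3 fwd=0
After 8 (visit(V)): cur=V back=4 fwd=0

V 4 0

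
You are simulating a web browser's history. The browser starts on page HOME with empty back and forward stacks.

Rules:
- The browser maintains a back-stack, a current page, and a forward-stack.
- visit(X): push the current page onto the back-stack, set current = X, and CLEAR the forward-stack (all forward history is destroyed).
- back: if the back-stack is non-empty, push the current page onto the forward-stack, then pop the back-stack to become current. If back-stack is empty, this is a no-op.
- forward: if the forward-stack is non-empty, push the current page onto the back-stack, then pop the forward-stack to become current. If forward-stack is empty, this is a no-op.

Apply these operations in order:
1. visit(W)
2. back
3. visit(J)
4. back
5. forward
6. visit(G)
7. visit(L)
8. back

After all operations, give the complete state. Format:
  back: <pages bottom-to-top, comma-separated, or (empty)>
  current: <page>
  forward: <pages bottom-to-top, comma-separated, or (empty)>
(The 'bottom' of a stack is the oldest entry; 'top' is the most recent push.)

Answer: back: HOME,J
current: G
forward: L

Derivation:
After 1 (visit(W)): cur=W back=1 fwd=0
After 2 (back): cur=HOME back=0 fwd=1
After 3 (visit(J)): cur=J back=1 fwd=0
After 4 (back): cur=HOME back=0 fwd=1
After 5 (forward): cur=J back=1 fwd=0
After 6 (visit(G)): cur=G back=2 fwd=0
After 7 (visit(L)): cur=L back=3 fwd=0
After 8 (back): cur=G back=2 fwd=1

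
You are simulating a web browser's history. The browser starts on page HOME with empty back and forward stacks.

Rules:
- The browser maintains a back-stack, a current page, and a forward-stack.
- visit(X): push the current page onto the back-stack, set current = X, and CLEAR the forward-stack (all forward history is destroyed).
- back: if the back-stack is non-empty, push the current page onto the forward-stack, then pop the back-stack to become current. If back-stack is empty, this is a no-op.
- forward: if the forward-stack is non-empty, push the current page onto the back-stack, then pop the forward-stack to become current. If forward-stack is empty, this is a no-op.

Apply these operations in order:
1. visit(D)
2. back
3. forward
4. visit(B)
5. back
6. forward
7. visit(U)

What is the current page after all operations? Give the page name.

After 1 (visit(D)): cur=D back=1 fwd=0
After 2 (back): cur=HOME back=0 fwd=1
After 3 (forward): cur=D back=1 fwd=0
After 4 (visit(B)): cur=B back=2 fwd=0
After 5 (back): cur=D back=1 fwd=1
After 6 (forward): cur=B back=2 fwd=0
After 7 (visit(U)): cur=U back=3 fwd=0

Answer: U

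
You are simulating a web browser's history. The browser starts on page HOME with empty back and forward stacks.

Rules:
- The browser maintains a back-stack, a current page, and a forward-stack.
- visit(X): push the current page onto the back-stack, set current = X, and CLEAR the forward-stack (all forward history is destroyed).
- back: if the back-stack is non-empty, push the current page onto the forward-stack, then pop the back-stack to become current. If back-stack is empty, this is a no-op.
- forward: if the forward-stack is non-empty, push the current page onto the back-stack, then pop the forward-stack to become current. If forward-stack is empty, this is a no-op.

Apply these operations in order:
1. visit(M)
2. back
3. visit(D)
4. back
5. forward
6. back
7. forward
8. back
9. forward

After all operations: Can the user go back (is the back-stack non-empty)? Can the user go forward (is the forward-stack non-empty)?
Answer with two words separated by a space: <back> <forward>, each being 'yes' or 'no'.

Answer: yes no

Derivation:
After 1 (visit(M)): cur=M back=1 fwd=0
After 2 (back): cur=HOME back=0 fwd=1
After 3 (visit(D)): cur=D back=1 fwd=0
After 4 (back): cur=HOME back=0 fwd=1
After 5 (forward): cur=D back=1 fwd=0
After 6 (back): cur=HOME back=0 fwd=1
After 7 (forward): cur=D back=1 fwd=0
After 8 (back): cur=HOME back=0 fwd=1
After 9 (forward): cur=D back=1 fwd=0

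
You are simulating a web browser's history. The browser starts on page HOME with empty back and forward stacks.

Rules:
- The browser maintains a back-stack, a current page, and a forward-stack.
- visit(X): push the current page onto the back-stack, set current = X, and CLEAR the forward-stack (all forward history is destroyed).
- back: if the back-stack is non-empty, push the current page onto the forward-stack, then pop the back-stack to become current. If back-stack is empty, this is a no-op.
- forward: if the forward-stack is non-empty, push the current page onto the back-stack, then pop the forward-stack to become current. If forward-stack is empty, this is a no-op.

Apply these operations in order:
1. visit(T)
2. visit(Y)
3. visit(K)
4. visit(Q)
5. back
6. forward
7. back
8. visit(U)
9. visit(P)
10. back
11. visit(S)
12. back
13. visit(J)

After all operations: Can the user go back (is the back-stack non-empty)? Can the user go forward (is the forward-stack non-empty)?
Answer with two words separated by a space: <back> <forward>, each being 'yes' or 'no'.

Answer: yes no

Derivation:
After 1 (visit(T)): cur=T back=1 fwd=0
After 2 (visit(Y)): cur=Y back=2 fwd=0
After 3 (visit(K)): cur=K back=3 fwd=0
After 4 (visit(Q)): cur=Q back=4 fwd=0
After 5 (back): cur=K back=3 fwd=1
After 6 (forward): cur=Q back=4 fwd=0
After 7 (back): cur=K back=3 fwd=1
After 8 (visit(U)): cur=U back=4 fwd=0
After 9 (visit(P)): cur=P back=5 fwd=0
After 10 (back): cur=U back=4 fwd=1
After 11 (visit(S)): cur=S back=5 fwd=0
After 12 (back): cur=U back=4 fwd=1
After 13 (visit(J)): cur=J back=5 fwd=0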